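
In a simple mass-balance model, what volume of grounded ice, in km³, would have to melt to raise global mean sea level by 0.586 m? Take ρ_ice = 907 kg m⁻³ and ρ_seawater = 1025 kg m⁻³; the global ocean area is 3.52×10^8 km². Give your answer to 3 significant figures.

Required water volume = Δh × A = 0.586 m × 3.52×10^14 m² = 2.063×10^14 m³ = 2.063×10^5 km³.
Ice volume = water volume × ρ_w/ρ_ice = 2.063×10^5 × 1025/907 = 2.33×10^5 km³.

≈ 2.33×10^5 km³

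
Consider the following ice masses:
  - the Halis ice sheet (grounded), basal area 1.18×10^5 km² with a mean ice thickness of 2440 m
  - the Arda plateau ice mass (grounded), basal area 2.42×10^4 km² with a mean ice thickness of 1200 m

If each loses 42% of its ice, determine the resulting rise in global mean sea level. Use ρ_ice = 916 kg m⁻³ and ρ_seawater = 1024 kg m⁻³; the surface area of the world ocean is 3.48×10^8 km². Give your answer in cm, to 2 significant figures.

≈ 34 cm

Halis: ice volume = 1.18×10^5 km² × 2440 m = 2.879×10^5 km³; 0.42 × 2.879×10^5 × (916/1024) = 1.082×10^5 km³ of water.
Arda: ice volume = 2.42×10^4 km² × 1200 m = 2.904×10^4 km³; 0.42 × 2.904×10^4 × (916/1024) = 1.091×10^4 km³ of water.
Total added water ≈ 1.191×10^14 m³ over 3.48×10^14 m² → Δh = 0.342 m = 34 cm.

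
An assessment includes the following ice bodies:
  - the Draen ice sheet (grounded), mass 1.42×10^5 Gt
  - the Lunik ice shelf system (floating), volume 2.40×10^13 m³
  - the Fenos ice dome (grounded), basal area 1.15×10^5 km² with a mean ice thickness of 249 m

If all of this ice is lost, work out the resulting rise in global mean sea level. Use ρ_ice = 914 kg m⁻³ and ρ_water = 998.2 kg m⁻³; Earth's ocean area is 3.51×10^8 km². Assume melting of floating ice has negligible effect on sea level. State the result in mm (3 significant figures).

≈ 480 mm

Draen: 1.42×10^5 Gt = 1.420×10^17 kg; dividing by ρ_w = 998.2 kg m⁻³ gives 1.423×10^14 m³ of water.
The Lunik ice shelf system is floating and already displaces its own weight of water, so its melt adds essentially nothing to sea level.
Fenos: ice volume = 1.15×10^5 km² × 249 m = 2.863×10^4 km³; 2.863×10^4 × (914/998.2) = 2.622×10^4 km³ of water.
Total added water ≈ 1.685×10^14 m³ over 3.51×10^14 m² → Δh = 0.480 m = 480 mm.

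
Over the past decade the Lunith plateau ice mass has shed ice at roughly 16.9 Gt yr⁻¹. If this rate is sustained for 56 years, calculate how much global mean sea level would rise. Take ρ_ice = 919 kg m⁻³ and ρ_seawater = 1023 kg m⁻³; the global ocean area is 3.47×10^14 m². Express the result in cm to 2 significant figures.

Total mass lost = 16.9 Gt/yr × 56 yr = 946.4 Gt = 9.464×10^14 kg.
ρ_w = 1023 kg m⁻³, so water volume = 9.464×10^14 / 1023 = 9.251×10^11 m³.
Δh = 9.251×10^11 / 3.47×10^14 = 2.67×10^-3 m = 0.27 cm.

≈ 0.27 cm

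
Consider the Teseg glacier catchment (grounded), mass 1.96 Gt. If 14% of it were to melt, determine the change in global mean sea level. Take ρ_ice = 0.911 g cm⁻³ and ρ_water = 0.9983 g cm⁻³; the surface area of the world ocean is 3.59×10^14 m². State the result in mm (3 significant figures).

≈ 7.66×10^-4 mm

Teseg: 0.14 × 1.96 Gt = 2.744×10^11 kg; dividing by ρ_w = 0.9983 g cm⁻³ = 998.3 kg m⁻³ gives 2.749×10^8 m³ of water.
Spread over 3.59×10^14 m² of ocean, Δh = 2.749×10^8 / 3.59×10^14 = 7.66×10^-7 m = 7.66×10^-4 mm.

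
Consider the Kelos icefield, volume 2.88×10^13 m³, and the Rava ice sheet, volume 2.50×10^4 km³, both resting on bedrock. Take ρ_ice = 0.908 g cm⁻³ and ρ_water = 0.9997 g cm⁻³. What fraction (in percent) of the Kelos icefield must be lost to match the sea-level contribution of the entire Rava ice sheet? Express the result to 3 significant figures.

≈ 86.8 %

Equal sea-level rise means equal mass of meltwater, i.e. equal mass of ice lost.
Ice mass of Rava: 2.270×10^16 kg; ice mass of Kelos: 2.615×10^16 kg.
Fraction required = 2.270×10^16 / 2.615×10^16 = 0.868 → 86.8 %.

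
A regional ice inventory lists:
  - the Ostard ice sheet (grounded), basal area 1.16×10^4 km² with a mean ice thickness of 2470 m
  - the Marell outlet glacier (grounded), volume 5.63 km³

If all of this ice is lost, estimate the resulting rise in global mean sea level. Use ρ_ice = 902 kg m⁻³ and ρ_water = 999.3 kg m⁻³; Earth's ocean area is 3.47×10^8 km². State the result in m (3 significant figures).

≈ 0.0745 m

Ostard: ice volume = 1.16×10^4 km² × 2470 m = 2.865×10^4 km³; 2.865×10^4 × (902/999.3) = 2.586×10^4 km³ of water.
Marell: 5.63 km³ × (902/999.3) = 5.082 km³ of water.
Total added water ≈ 2.587×10^13 m³ over 3.47×10^14 m² → Δh = 0.0745 m.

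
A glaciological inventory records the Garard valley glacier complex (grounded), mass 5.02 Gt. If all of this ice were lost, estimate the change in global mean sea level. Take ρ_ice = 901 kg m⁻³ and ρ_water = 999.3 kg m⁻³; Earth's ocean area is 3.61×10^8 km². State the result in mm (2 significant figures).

Garard: 5.02 Gt = 5.020×10^12 kg; dividing by ρ_w = 999.3 kg m⁻³ gives 5.024×10^9 m³ of water.
Spread over 3.61×10^14 m² of ocean, Δh = 5.024×10^9 / 3.61×10^14 = 1.39×10^-5 m = 0.014 mm.

≈ 0.014 mm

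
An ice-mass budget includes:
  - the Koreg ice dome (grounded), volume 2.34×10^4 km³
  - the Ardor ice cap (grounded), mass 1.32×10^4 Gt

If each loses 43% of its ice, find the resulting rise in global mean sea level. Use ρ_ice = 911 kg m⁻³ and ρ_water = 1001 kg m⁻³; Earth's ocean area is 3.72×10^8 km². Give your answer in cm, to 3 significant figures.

≈ 3.99 cm

Koreg: 0.43 × 2.34×10^4 km³ × (911/1001) = 9157 km³ of water.
Ardor: 0.43 × 1.32×10^4 Gt = 5.676×10^15 kg; dividing by ρ_w = 1001 kg m⁻³ gives 5.670×10^12 m³ of water.
Total added water ≈ 1.483×10^13 m³ over 3.72×10^14 m² → Δh = 0.0399 m = 3.99 cm.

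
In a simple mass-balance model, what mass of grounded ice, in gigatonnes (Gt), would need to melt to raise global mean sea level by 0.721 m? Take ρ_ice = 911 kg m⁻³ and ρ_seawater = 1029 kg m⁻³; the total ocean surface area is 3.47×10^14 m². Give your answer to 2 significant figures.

≈ 2.6×10^5 Gt

Required water volume = Δh × A = 0.721 m × 3.47×10^14 m² = 2.502×10^14 m³.
ρ_w = 1029 kg m⁻³, so the mass of water = 2.502×10^14 m³ × 1029 kg m⁻³ = 2.574×10^17 kg = 2.6×10^5 Gt (and the same mass of ice, by conservation).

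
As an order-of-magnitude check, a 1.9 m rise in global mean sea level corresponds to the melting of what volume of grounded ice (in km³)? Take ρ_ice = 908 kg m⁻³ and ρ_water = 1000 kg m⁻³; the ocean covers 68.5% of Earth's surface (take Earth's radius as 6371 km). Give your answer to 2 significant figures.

≈ 7.3×10^5 km³

Required water volume = Δh × A = 1.9 m × 3.49×10^14 m² = 6.638×10^14 m³ = 6.638×10^5 km³.
Ice volume = water volume × ρ_w/ρ_ice = 6.638×10^5 × 1000/908 = 7.3×10^5 km³.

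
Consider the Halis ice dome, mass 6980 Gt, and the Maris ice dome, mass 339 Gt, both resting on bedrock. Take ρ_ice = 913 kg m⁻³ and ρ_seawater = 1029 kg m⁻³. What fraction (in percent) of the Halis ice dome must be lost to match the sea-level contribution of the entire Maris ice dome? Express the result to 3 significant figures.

≈ 4.86 %

Equal sea-level rise means equal mass of meltwater, i.e. equal mass of ice lost.
Ice mass of Maris: 3.390×10^14 kg; ice mass of Halis: 6.980×10^15 kg.
Fraction required = 3.390×10^14 / 6.980×10^15 = 0.0486 → 4.86 %.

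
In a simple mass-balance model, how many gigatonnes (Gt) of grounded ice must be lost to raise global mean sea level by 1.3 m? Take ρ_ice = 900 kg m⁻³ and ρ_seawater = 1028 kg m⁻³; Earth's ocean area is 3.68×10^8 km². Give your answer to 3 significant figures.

Required water volume = Δh × A = 1.3 m × 3.68×10^14 m² = 4.784×10^14 m³.
ρ_w = 1028 kg m⁻³, so the mass of water = 4.784×10^14 m³ × 1028 kg m⁻³ = 4.918×10^17 kg = 4.92×10^5 Gt (and the same mass of ice, by conservation).

≈ 4.92×10^5 Gt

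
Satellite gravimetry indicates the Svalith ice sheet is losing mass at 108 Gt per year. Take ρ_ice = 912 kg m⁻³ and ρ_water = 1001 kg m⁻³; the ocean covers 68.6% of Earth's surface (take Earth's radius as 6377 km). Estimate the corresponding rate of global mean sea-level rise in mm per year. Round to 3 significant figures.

ρ_w = 1001 kg m⁻³. Annual water volume added = 108 Gt / ρ_w = 1.080×10^14 kg / 1001 kg m⁻³ = 1.079×10^11 m³.
Δh per year = 1.079×10^11 / 3.51×10^14 = 3.08×10^-4 m = 0.308 mm.

≈ 0.308 mm/yr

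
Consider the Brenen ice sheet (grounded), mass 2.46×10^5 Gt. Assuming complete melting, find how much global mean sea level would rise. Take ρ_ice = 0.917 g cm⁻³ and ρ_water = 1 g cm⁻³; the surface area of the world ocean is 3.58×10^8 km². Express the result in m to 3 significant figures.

≈ 0.687 m

Brenen: 2.46×10^5 Gt = 2.460×10^17 kg; dividing by ρ_w = 1 g cm⁻³ = 1000 kg m⁻³ gives 2.460×10^14 m³ of water.
Spread over 3.58×10^14 m² of ocean, Δh = 2.460×10^14 / 3.58×10^14 = 0.687 m.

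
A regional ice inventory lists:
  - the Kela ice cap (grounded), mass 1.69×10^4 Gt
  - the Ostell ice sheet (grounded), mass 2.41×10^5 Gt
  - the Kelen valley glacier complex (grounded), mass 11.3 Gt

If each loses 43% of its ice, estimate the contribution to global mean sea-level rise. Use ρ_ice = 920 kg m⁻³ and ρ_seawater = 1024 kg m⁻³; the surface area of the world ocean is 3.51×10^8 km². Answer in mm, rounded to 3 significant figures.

Kela: 0.43 × 1.69×10^4 Gt = 7.267×10^15 kg; dividing by ρ_w = 1024 kg m⁻³ gives 7.097×10^12 m³ of water.
Ostell: 0.43 × 2.41×10^5 Gt = 1.036×10^17 kg; dividing by ρ_w = 1024 kg m⁻³ gives 1.012×10^14 m³ of water.
Kelen: 0.43 × 11.3 Gt = 4.859×10^12 kg; dividing by ρ_w = 1024 kg m⁻³ gives 4.745×10^9 m³ of water.
Total added water ≈ 1.083×10^14 m³ over 3.51×10^14 m² → Δh = 0.309 m = 309 mm.

≈ 309 mm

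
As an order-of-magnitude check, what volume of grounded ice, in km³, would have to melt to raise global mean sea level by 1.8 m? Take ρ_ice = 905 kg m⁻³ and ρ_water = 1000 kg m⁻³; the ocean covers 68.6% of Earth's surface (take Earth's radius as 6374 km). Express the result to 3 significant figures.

≈ 6.97×10^5 km³

Required water volume = Δh × A = 1.8 m × 3.50×10^14 m² = 6.304×10^14 m³ = 6.304×10^5 km³.
Ice volume = water volume × ρ_w/ρ_ice = 6.304×10^5 × 1000/905 = 6.97×10^5 km³.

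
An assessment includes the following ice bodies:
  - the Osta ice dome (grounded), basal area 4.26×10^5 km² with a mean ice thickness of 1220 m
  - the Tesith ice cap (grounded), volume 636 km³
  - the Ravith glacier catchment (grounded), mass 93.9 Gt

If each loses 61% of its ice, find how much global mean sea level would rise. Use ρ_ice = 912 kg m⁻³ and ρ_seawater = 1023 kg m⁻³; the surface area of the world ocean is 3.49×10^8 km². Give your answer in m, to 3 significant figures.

≈ 0.811 m

Osta: ice volume = 4.26×10^5 km² × 1220 m = 5.197×10^5 km³; 0.61 × 5.197×10^5 × (912/1023) = 2.826×10^5 km³ of water.
Tesith: 0.61 × 636 km³ × (912/1023) = 345.9 km³ of water.
Ravith: 0.61 × 93.9 Gt = 5.728×10^13 kg; dividing by ρ_w = 1023 kg m⁻³ gives 5.599×10^10 m³ of water.
Total added water ≈ 2.830×10^14 m³ over 3.49×10^14 m² → Δh = 0.811 m.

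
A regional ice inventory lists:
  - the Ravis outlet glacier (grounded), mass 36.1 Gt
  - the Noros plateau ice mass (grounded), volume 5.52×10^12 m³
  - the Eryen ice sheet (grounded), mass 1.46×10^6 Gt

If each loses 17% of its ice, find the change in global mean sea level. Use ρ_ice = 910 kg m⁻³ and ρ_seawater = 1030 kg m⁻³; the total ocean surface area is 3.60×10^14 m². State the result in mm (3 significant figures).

≈ 672 mm

Ravis: 0.17 × 36.1 Gt = 6.137×10^12 kg; dividing by ρ_w = 1030 kg m⁻³ gives 5.958×10^9 m³ of water.
Noros: 0.17 × 5.52×10^12 m³ × (910/1030) = 8.291×10^11 m³ of water.
Eryen: 0.17 × 1.46×10^6 Gt = 2.482×10^17 kg; dividing by ρ_w = 1030 kg m⁻³ gives 2.410×10^14 m³ of water.
Total added water ≈ 2.418×10^14 m³ over 3.60×10^14 m² → Δh = 0.672 m = 672 mm.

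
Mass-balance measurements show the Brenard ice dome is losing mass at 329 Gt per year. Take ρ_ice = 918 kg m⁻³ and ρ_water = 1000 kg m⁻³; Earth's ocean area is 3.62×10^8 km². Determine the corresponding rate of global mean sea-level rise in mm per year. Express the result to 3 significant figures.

ρ_w = 1000 kg m⁻³. Annual water volume added = 329 Gt / ρ_w = 3.290×10^14 kg / 1000 kg m⁻³ = 3.290×10^11 m³.
Δh per year = 3.290×10^11 / 3.62×10^14 = 9.09×10^-4 m = 0.909 mm.

≈ 0.909 mm/yr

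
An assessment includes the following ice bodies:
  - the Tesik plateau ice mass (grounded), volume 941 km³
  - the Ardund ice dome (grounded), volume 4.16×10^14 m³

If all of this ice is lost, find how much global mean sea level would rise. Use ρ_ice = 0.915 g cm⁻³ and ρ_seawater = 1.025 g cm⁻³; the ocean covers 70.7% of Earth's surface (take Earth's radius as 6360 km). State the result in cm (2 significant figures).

≈ 100 cm

Tesik: 941 km³ × (915/1025) = 840.0 km³ of water.
Ardund: 4.16×10^14 m³ × (915/1025) = 3.714×10^14 m³ of water.
Total added water ≈ 3.722×10^14 m³ over 3.59×10^14 m² → Δh = 1.04 m = 100 cm.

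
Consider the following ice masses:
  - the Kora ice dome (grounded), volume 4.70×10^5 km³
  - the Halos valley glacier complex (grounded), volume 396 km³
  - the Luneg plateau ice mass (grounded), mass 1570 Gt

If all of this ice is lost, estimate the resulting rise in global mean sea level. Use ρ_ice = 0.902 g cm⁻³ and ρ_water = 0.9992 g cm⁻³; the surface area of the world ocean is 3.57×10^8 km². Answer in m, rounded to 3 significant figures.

Kora: 4.70×10^5 km³ × (902/999.2) = 4.243×10^5 km³ of water.
Halos: 396 km³ × (902/999.2) = 357.5 km³ of water.
Luneg: 1570 Gt = 1.570×10^15 kg; dividing by ρ_w = 0.9992 g cm⁻³ = 999.2 kg m⁻³ gives 1.571×10^12 m³ of water.
Total added water ≈ 4.262×10^14 m³ over 3.57×10^14 m² → Δh = 1.19 m.

≈ 1.19 m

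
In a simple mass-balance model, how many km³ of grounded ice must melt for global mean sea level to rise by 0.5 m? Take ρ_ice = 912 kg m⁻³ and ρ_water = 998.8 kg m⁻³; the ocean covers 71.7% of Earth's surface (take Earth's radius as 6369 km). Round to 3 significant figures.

≈ 2.00×10^5 km³

Required water volume = Δh × A = 0.5 m × 3.65×10^14 m² = 1.827×10^14 m³ = 1.827×10^5 km³.
Ice volume = water volume × ρ_w/ρ_ice = 1.827×10^5 × 998.8/912 = 2.00×10^5 km³.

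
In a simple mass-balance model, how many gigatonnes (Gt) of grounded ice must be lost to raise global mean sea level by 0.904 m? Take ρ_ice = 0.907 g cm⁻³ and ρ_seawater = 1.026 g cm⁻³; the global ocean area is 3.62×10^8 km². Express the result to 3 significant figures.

Required water volume = Δh × A = 0.904 m × 3.62×10^14 m² = 3.272×10^14 m³.
ρ_w = 1.026 g cm⁻³ = 1026 kg m⁻³, so the mass of water = 3.272×10^14 m³ × 1026 kg m⁻³ = 3.358×10^17 kg = 3.36×10^5 Gt (and the same mass of ice, by conservation).

≈ 3.36×10^5 Gt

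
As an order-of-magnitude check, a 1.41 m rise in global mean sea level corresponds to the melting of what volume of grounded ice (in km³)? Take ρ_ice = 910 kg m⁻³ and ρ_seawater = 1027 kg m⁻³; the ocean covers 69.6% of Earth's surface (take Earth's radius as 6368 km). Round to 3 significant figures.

≈ 5.64×10^5 km³

Required water volume = Δh × A = 1.41 m × 3.55×10^14 m² = 5.001×10^14 m³ = 5.001×10^5 km³.
Ice volume = water volume × ρ_w/ρ_ice = 5.001×10^5 × 1027/910 = 5.64×10^5 km³.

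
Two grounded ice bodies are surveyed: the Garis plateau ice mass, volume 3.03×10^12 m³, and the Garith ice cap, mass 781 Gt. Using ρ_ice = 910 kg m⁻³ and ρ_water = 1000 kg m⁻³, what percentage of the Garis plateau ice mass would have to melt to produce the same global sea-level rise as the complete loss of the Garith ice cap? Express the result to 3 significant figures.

Equal sea-level rise means equal mass of meltwater, i.e. equal mass of ice lost.
Ice mass of Garith: 7.810×10^14 kg; ice mass of Garis: 2.757×10^15 kg.
Fraction required = 7.810×10^14 / 2.757×10^15 = 0.283 → 28.3 %.

≈ 28.3 %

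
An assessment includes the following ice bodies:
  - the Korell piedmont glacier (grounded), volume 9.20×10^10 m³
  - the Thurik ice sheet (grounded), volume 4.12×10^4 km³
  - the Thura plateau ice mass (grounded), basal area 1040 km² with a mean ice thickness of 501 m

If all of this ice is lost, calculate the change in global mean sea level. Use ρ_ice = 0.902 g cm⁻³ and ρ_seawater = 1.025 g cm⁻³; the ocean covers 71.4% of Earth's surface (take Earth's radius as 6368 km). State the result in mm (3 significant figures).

≈ 101 mm

Korell: 9.20×10^10 m³ × (902/1025) = 8.096×10^10 m³ of water.
Thurik: 4.12×10^4 km³ × (902/1025) = 3.626×10^4 km³ of water.
Thura: ice volume = 1040 km² × 501 m = 521.0 km³; 521.0 × (902/1025) = 458.5 km³ of water.
Total added water ≈ 3.680×10^13 m³ over 3.64×10^14 m² → Δh = 0.101 m = 101 mm.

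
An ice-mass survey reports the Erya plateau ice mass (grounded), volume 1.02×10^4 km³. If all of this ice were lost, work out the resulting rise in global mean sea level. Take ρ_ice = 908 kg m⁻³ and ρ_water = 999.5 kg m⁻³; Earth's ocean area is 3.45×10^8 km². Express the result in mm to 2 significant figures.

≈ 27 mm

Erya: 1.02×10^4 km³ × (908/999.5) = 9266 km³ of water.
Spread over 3.45×10^14 m² of ocean, Δh = 9.266×10^12 / 3.45×10^14 = 0.0269 m = 27 mm.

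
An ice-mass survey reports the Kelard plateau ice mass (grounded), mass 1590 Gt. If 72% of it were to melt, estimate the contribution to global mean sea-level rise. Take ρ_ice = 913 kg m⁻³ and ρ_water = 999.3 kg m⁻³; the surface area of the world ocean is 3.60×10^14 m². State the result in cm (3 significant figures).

≈ 0.318 cm

Kelard: 0.72 × 1590 Gt = 1.145×10^15 kg; dividing by ρ_w = 999.3 kg m⁻³ gives 1.146×10^12 m³ of water.
Spread over 3.60×10^14 m² of ocean, Δh = 1.146×10^12 / 3.60×10^14 = 3.18×10^-3 m = 0.318 cm.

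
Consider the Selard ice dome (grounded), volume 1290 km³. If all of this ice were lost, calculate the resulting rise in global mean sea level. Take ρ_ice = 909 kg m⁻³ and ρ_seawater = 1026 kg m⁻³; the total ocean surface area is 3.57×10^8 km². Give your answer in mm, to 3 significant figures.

≈ 3.20 mm

Selard: 1290 km³ × (909/1026) = 1143 km³ of water.
Spread over 3.57×10^14 m² of ocean, Δh = 1.143×10^12 / 3.57×10^14 = 3.20×10^-3 m = 3.20 mm.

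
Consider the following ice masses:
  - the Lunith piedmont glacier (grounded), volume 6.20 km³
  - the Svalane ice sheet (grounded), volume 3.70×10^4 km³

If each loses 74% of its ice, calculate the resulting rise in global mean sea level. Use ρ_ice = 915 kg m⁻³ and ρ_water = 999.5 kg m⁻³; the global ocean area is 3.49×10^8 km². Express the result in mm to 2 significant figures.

Lunith: 0.74 × 6.20 km³ × (915/999.5) = 4.200 km³ of water.
Svalane: 0.74 × 3.70×10^4 km³ × (915/999.5) = 2.507×10^4 km³ of water.
Total added water ≈ 2.507×10^13 m³ over 3.49×10^14 m² → Δh = 0.0718 m = 72 mm.

≈ 72 mm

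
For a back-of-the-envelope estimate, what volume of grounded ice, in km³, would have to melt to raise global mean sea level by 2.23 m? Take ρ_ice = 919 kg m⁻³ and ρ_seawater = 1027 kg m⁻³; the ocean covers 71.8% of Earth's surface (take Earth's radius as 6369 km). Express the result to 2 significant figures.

Required water volume = Δh × A = 2.23 m × 3.66×10^14 m² = 8.162×10^14 m³ = 8.162×10^5 km³.
Ice volume = water volume × ρ_w/ρ_ice = 8.162×10^5 × 1027/919 = 9.1×10^5 km³.

≈ 9.1×10^5 km³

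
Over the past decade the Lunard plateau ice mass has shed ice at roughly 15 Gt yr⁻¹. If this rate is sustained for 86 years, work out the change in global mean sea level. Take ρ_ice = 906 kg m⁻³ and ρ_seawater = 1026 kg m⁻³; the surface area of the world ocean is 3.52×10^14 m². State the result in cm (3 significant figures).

≈ 0.357 cm

Total mass lost = 15 Gt/yr × 86 yr = 1290 Gt = 1.290×10^15 kg.
ρ_w = 1026 kg m⁻³, so water volume = 1.290×10^15 / 1026 = 1.257×10^12 m³.
Δh = 1.257×10^12 / 3.52×10^14 = 3.57×10^-3 m = 0.357 cm.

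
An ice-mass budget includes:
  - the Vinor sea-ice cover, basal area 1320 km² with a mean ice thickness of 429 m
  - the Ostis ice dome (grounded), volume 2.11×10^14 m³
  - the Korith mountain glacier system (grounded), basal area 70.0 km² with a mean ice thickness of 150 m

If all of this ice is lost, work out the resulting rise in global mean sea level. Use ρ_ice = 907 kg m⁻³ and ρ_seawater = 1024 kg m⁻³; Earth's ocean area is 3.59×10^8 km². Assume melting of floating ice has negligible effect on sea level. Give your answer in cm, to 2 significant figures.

The Vinor sea-ice cover is floating and already displaces its own weight of water, so its melt adds essentially nothing to sea level.
Ostis: 2.11×10^14 m³ × (907/1024) = 1.869×10^14 m³ of water.
Korith: ice volume = 70.0 km² × 150 m = 10.50 km³; 10.50 × (907/1024) = 9.300 km³ of water.
Total added water ≈ 1.869×10^14 m³ over 3.59×10^14 m² → Δh = 0.521 m = 52 cm.

≈ 52 cm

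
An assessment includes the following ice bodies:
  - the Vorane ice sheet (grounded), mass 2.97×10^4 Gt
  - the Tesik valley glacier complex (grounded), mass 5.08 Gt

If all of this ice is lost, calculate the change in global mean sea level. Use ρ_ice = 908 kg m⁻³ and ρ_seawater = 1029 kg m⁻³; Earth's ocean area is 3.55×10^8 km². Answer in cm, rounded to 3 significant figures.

Vorane: 2.97×10^4 Gt = 2.970×10^16 kg; dividing by ρ_w = 1029 kg m⁻³ gives 2.886×10^13 m³ of water.
Tesik: 5.08 Gt = 5.080×10^12 kg; dividing by ρ_w = 1029 kg m⁻³ gives 4.937×10^9 m³ of water.
Total added water ≈ 2.887×10^13 m³ over 3.55×10^14 m² → Δh = 0.0813 m = 8.13 cm.

≈ 8.13 cm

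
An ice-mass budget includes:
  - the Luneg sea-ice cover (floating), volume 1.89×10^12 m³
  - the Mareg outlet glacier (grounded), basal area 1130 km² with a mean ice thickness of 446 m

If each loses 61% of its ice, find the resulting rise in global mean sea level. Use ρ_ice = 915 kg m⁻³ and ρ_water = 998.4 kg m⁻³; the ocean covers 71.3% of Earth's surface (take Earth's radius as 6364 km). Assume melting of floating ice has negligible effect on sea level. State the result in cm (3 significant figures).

≈ 0.0776 cm

The Luneg sea-ice cover is floating and already displaces its own weight of water, so its melt adds essentially nothing to sea level.
Mareg: ice volume = 1130 km² × 446 m = 504.0 km³; 0.61 × 504.0 × (915/998.4) = 281.7 km³ of water.
Total added water ≈ 2.817×10^11 m³ over 3.63×10^14 m² → Δh = 7.76×10^-4 m = 0.0776 cm.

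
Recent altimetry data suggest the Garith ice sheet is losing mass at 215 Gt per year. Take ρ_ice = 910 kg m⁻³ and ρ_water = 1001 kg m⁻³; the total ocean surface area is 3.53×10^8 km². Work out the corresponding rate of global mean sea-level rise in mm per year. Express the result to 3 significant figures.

ρ_w = 1001 kg m⁻³. Annual water volume added = 215 Gt / ρ_w = 2.150×10^14 kg / 1001 kg m⁻³ = 2.148×10^11 m³.
Δh per year = 2.148×10^11 / 3.53×10^14 = 6.08×10^-4 m = 0.608 mm.

≈ 0.608 mm/yr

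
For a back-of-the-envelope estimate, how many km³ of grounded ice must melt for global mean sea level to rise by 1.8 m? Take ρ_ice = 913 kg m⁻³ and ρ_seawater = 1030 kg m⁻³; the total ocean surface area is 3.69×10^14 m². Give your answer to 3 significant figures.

≈ 7.49×10^5 km³

Required water volume = Δh × A = 1.8 m × 3.69×10^14 m² = 6.642×10^14 m³ = 6.642×10^5 km³.
Ice volume = water volume × ρ_w/ρ_ice = 6.642×10^5 × 1030/913 = 7.49×10^5 km³.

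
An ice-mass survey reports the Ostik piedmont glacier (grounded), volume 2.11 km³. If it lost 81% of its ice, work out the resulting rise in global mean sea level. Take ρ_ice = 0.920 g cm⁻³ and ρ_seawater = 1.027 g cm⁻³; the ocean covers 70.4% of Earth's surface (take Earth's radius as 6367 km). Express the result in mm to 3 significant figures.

≈ 4.27×10^-3 mm

Ostik: 0.81 × 2.11 km³ × (920/1027) = 1.531 km³ of water.
Spread over 3.59×10^14 m² of ocean, Δh = 1.531×10^9 / 3.59×10^14 = 4.27×10^-6 m = 4.27×10^-3 mm.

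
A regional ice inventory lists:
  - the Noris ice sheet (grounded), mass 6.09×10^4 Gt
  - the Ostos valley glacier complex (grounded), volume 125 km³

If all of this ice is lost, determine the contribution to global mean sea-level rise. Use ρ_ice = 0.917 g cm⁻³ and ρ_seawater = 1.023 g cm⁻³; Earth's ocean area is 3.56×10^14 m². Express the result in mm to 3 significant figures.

≈ 168 mm

Noris: 6.09×10^4 Gt = 6.090×10^16 kg; dividing by ρ_w = 1.023 g cm⁻³ = 1023 kg m⁻³ gives 5.953×10^13 m³ of water.
Ostos: 125 km³ × (917/1023) = 112.0 km³ of water.
Total added water ≈ 5.964×10^13 m³ over 3.56×10^14 m² → Δh = 0.168 m = 168 mm.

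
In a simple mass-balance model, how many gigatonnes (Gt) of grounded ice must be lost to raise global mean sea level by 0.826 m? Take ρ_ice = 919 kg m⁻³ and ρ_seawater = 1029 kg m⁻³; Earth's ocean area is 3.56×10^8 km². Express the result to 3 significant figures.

Required water volume = Δh × A = 0.826 m × 3.56×10^14 m² = 2.941×10^14 m³.
ρ_w = 1029 kg m⁻³, so the mass of water = 2.941×10^14 m³ × 1029 kg m⁻³ = 3.026×10^17 kg = 3.03×10^5 Gt (and the same mass of ice, by conservation).

≈ 3.03×10^5 Gt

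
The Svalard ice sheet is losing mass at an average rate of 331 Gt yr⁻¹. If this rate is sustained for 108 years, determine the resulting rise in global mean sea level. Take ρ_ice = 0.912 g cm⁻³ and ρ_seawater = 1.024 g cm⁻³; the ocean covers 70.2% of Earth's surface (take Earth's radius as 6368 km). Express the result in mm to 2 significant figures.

Total mass lost = 331 Gt/yr × 108 yr = 3.575×10^4 Gt = 3.575×10^16 kg.
ρ_w = 1.024 g cm⁻³ = 1024 kg m⁻³, so water volume = 3.575×10^16 / 1024 = 3.491×10^13 m³.
Δh = 3.491×10^13 / 3.58×10^14 = 0.0976 m = 98 mm.

≈ 98 mm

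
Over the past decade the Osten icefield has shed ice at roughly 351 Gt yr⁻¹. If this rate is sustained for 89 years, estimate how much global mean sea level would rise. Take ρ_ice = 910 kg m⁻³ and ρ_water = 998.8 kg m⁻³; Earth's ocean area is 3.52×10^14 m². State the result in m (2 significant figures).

≈ 0.089 m

Total mass lost = 351 Gt/yr × 89 yr = 3.124×10^4 Gt = 3.124×10^16 kg.
ρ_w = 998.8 kg m⁻³, so water volume = 3.124×10^16 / 998.8 = 3.128×10^13 m³.
Δh = 3.128×10^13 / 3.52×10^14 = 0.0889 m.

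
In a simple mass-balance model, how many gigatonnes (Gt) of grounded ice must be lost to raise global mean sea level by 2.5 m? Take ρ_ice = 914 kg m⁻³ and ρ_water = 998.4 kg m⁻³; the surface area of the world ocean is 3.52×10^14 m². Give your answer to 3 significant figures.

Required water volume = Δh × A = 2.5 m × 3.52×10^14 m² = 8.800×10^14 m³.
ρ_w = 998.4 kg m⁻³, so the mass of water = 8.800×10^14 m³ × 998.4 kg m⁻³ = 8.786×10^17 kg = 8.79×10^5 Gt (and the same mass of ice, by conservation).

≈ 8.79×10^5 Gt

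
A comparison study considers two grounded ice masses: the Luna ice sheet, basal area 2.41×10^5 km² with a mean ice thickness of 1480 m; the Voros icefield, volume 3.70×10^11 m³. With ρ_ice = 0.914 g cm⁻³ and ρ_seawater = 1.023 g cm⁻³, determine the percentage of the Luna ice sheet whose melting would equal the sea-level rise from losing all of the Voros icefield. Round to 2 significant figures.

Equal sea-level rise means equal mass of meltwater, i.e. equal mass of ice lost.
Ice mass of Voros: 3.382×10^14 kg; ice mass of Luna: 3.260×10^17 kg.
Fraction required = 3.382×10^14 / 3.260×10^17 = 1.04×10^-3 → 0.10 %.

≈ 0.10 %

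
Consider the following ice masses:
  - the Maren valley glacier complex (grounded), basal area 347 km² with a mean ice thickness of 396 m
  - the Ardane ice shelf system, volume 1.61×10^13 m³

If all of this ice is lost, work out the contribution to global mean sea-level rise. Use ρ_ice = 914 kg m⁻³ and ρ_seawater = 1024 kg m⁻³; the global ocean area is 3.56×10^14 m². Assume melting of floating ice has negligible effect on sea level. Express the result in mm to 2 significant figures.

Maren: ice volume = 347 km² × 396 m = 137.4 km³; 137.4 × (914/1024) = 122.7 km³ of water.
The Ardane ice shelf system is floating and already displaces its own weight of water, so its melt adds essentially nothing to sea level.
Total added water ≈ 1.227×10^11 m³ over 3.56×10^14 m² → Δh = 3.45×10^-4 m = 0.34 mm.

≈ 0.34 mm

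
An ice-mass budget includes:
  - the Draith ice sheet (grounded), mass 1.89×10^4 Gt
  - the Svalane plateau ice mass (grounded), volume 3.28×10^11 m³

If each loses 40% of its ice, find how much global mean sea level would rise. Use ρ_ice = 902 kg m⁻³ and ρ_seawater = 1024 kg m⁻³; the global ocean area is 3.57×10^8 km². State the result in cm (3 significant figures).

Draith: 0.4 × 1.89×10^4 Gt = 7.560×10^15 kg; dividing by ρ_w = 1024 kg m⁻³ gives 7.383×10^12 m³ of water.
Svalane: 0.4 × 3.28×10^11 m³ × (902/1024) = 1.156×10^11 m³ of water.
Total added water ≈ 7.498×10^12 m³ over 3.57×10^14 m² → Δh = 0.0210 m = 2.10 cm.

≈ 2.10 cm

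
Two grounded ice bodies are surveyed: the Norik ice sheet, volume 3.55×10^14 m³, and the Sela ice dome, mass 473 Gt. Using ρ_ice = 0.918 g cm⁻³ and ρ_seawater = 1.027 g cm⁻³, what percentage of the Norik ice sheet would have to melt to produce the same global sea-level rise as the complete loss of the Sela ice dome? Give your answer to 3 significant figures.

≈ 0.145 %

Equal sea-level rise means equal mass of meltwater, i.e. equal mass of ice lost.
Ice mass of Sela: 4.730×10^14 kg; ice mass of Norik: 3.259×10^17 kg.
Fraction required = 4.730×10^14 / 3.259×10^17 = 1.45×10^-3 → 0.145 %.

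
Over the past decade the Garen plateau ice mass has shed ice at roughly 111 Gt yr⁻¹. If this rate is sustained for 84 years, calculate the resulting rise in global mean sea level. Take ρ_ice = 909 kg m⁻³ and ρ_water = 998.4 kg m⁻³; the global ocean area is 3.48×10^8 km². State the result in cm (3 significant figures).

Total mass lost = 111 Gt/yr × 84 yr = 9324 Gt = 9.324×10^15 kg.
ρ_w = 998.4 kg m⁻³, so water volume = 9.324×10^15 / 998.4 = 9.339×10^12 m³.
Δh = 9.339×10^12 / 3.48×10^14 = 0.0268 m = 2.68 cm.

≈ 2.68 cm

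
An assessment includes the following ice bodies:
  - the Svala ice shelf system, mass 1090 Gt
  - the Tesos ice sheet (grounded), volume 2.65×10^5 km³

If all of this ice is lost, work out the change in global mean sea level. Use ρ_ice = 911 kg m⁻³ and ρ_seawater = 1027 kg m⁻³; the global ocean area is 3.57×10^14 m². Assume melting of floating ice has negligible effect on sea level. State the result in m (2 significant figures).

≈ 0.66 m

The Svala ice shelf system is floating and already displaces its own weight of water, so its melt adds essentially nothing to sea level.
Tesos: 2.65×10^5 km³ × (911/1027) = 2.351×10^5 km³ of water.
Total added water ≈ 2.351×10^14 m³ over 3.57×10^14 m² → Δh = 0.658 m.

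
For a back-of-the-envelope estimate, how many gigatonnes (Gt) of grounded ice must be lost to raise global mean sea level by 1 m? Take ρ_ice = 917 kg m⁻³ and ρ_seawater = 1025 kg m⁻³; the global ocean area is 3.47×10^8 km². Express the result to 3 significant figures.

Required water volume = Δh × A = 1 m × 3.47×10^14 m² = 3.470×10^14 m³.
ρ_w = 1025 kg m⁻³, so the mass of water = 3.470×10^14 m³ × 1025 kg m⁻³ = 3.557×10^17 kg = 3.56×10^5 Gt (and the same mass of ice, by conservation).

≈ 3.56×10^5 Gt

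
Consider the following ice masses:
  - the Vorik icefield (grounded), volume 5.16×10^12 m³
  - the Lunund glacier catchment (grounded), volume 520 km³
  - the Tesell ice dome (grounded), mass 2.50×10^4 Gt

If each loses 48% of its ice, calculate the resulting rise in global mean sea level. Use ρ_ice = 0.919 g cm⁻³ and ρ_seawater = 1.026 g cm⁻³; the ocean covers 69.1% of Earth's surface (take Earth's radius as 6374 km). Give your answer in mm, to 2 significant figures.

Vorik: 0.48 × 5.16×10^12 m³ × (919/1026) = 2.218×10^12 m³ of water.
Lunund: 0.48 × 520 km³ × (919/1026) = 223.6 km³ of water.
Tesell: 0.48 × 2.50×10^4 Gt = 1.200×10^16 kg; dividing by ρ_w = 1.026 g cm⁻³ = 1026 kg m⁻³ gives 1.170×10^13 m³ of water.
Total added water ≈ 1.414×10^13 m³ over 3.53×10^14 m² → Δh = 0.0401 m = 40 mm.

≈ 40 mm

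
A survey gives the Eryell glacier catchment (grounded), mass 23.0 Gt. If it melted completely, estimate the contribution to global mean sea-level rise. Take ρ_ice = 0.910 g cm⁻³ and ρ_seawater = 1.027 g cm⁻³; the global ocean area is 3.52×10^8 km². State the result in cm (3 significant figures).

Eryell: 23.0 Gt = 2.300×10^13 kg; dividing by ρ_w = 1.027 g cm⁻³ = 1027 kg m⁻³ gives 2.240×10^10 m³ of water.
Spread over 3.52×10^14 m² of ocean, Δh = 2.240×10^10 / 3.52×10^14 = 6.36×10^-5 m = 6.36×10^-3 cm.

≈ 6.36×10^-3 cm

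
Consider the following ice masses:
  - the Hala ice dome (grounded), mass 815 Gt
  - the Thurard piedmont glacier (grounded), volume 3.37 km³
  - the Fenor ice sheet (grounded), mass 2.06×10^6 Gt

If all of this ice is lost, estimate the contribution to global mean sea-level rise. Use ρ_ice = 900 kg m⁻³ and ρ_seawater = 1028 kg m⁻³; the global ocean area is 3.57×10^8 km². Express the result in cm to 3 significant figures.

≈ 562 cm

Hala: 815 Gt = 8.150×10^14 kg; dividing by ρ_w = 1028 kg m⁻³ gives 7.928×10^11 m³ of water.
Thurard: 3.37 km³ × (900/1028) = 2.950 km³ of water.
Fenor: 2.06×10^6 Gt = 2.060×10^18 kg; dividing by ρ_w = 1028 kg m⁻³ gives 2.004×10^15 m³ of water.
Total added water ≈ 2.005×10^15 m³ over 3.57×10^14 m² → Δh = 5.62 m = 562 cm.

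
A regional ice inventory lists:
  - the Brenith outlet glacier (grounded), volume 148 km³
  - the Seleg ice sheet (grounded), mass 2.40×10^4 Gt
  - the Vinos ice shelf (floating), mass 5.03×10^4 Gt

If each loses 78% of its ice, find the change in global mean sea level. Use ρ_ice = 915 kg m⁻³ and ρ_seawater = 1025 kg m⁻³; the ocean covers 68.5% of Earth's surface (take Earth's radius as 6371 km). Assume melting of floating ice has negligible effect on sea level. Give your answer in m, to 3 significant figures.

≈ 0.0526 m

Brenith: 0.78 × 148 km³ × (915/1025) = 103.1 km³ of water.
Seleg: 0.78 × 2.40×10^4 Gt = 1.872×10^16 kg; dividing by ρ_w = 1025 kg m⁻³ gives 1.826×10^13 m³ of water.
The Vinos ice shelf is floating and already displaces its own weight of water, so its melt adds essentially nothing to sea level.
Total added water ≈ 1.837×10^13 m³ over 3.49×10^14 m² → Δh = 0.0526 m.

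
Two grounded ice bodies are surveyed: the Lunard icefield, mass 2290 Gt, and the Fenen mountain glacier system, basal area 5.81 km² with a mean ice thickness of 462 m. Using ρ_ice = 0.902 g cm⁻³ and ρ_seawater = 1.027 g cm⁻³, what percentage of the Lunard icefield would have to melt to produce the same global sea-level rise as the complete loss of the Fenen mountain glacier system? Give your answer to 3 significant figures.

Equal sea-level rise means equal mass of meltwater, i.e. equal mass of ice lost.
Ice mass of Fenen: 2.421×10^12 kg; ice mass of Lunard: 2.290×10^15 kg.
Fraction required = 2.421×10^12 / 2.290×10^15 = 1.06×10^-3 → 0.106 %.

≈ 0.106 %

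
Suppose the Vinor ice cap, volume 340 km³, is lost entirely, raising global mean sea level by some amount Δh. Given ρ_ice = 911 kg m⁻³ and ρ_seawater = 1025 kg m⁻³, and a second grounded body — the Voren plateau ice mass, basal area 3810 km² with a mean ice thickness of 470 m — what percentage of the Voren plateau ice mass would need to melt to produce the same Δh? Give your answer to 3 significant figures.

≈ 19.0 %

Equal sea-level rise means equal mass of meltwater, i.e. equal mass of ice lost.
Ice mass of Vinor: 3.097×10^14 kg; ice mass of Voren: 1.631×10^15 kg.
Fraction required = 3.097×10^14 / 1.631×10^15 = 0.190 → 19.0 %.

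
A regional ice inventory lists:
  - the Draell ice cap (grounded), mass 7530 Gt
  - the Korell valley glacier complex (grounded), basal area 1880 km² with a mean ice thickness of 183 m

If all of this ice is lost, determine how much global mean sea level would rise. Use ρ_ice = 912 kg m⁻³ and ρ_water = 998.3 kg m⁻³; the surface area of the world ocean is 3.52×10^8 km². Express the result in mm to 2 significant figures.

≈ 22 mm

Draell: 7530 Gt = 7.530×10^15 kg; dividing by ρ_w = 998.3 kg m⁻³ gives 7.543×10^12 m³ of water.
Korell: ice volume = 1880 km² × 183 m = 344.0 km³; 344.0 × (912/998.3) = 314.3 km³ of water.
Total added water ≈ 7.857×10^12 m³ over 3.52×10^14 m² → Δh = 0.0223 m = 22 mm.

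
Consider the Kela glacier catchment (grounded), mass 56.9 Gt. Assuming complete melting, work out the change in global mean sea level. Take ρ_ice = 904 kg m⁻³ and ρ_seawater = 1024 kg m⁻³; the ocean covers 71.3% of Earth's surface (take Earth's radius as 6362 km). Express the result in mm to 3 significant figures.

Kela: 56.9 Gt = 5.690×10^13 kg; dividing by ρ_w = 1024 kg m⁻³ gives 5.557×10^10 m³ of water.
Spread over 3.63×10^14 m² of ocean, Δh = 5.557×10^10 / 3.63×10^14 = 1.53×10^-4 m = 0.153 mm.

≈ 0.153 mm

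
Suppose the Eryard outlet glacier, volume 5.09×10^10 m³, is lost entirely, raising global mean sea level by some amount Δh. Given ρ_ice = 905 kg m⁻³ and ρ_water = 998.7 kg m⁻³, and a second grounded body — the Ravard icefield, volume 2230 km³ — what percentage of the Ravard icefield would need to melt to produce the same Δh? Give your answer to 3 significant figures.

≈ 2.28 %

Equal sea-level rise means equal mass of meltwater, i.e. equal mass of ice lost.
Ice mass of Eryard: 4.606×10^13 kg; ice mass of Ravard: 2.018×10^15 kg.
Fraction required = 4.606×10^13 / 2.018×10^15 = 0.0228 → 2.28 %.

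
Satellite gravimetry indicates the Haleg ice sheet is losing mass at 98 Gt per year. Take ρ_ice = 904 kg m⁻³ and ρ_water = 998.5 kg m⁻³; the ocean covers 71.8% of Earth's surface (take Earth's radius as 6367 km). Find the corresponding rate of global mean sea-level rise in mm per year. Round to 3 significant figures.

ρ_w = 998.5 kg m⁻³. Annual water volume added = 98 Gt / ρ_w = 9.800×10^13 kg / 998.5 kg m⁻³ = 9.815×10^10 m³.
Δh per year = 9.815×10^10 / 3.66×10^14 = 2.68×10^-4 m = 0.268 mm.

≈ 0.268 mm/yr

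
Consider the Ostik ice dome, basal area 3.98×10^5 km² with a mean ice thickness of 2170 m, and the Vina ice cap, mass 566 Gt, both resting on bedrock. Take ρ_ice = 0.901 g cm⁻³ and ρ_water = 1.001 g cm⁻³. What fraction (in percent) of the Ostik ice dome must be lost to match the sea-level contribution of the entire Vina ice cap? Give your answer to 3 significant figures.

Equal sea-level rise means equal mass of meltwater, i.e. equal mass of ice lost.
Ice mass of Vina: 5.660×10^14 kg; ice mass of Ostik: 7.782×10^17 kg.
Fraction required = 5.660×10^14 / 7.782×10^17 = 7.27×10^-4 → 0.0727 %.

≈ 0.0727 %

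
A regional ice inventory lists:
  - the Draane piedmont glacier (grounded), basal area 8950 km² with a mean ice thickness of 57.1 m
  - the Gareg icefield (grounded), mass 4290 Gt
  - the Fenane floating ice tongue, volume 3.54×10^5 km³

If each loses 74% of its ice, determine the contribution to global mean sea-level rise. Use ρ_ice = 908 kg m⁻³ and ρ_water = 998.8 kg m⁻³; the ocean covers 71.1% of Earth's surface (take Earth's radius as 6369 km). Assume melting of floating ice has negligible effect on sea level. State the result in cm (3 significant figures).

Draane: ice volume = 8950 km² × 57.1 m = 511.0 km³; 0.74 × 511.0 × (908/998.8) = 343.8 km³ of water.
Gareg: 0.74 × 4290 Gt = 3.175×10^15 kg; dividing by ρ_w = 998.8 kg m⁻³ gives 3.178×10^12 m³ of water.
The Fenane floating ice tongue is floating and already displaces its own weight of water, so its melt adds essentially nothing to sea level.
Total added water ≈ 3.522×10^12 m³ over 3.62×10^14 m² → Δh = 9.72×10^-3 m = 0.972 cm.

≈ 0.972 cm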